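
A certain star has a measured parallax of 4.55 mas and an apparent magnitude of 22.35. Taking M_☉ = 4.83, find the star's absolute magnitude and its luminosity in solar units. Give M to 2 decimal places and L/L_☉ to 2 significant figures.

d = 1/p = 1000/4.55 mas = 219.8 pc
M = m − 5 log₁₀ d + 5 = 22.35 − 5·2.3420 + 5 = 15.640
M − M_☉ = 15.640 − 4.83 = 10.810
L/L_☉ = 10^(−0.4 × 10.810) = 4.742×10^-5

M ≈ 15.64; L/L_☉ ≈ 4.7×10^-5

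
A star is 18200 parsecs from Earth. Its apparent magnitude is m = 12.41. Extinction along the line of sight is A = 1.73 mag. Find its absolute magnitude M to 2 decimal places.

5 log₁₀(d/10 pc) = 5 log₁₀(18200) − 5 = 16.300
M = m − 5 log₁₀(d/10) − A = 12.41 − 16.300 − 1.73 = -5.620

M ≈ -5.62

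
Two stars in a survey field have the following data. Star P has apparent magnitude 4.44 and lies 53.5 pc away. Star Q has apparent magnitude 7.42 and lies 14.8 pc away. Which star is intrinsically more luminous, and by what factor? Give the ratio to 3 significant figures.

Star P: M = m − 5 log₁₀ d + 5 = 4.44 − 5·1.7284 + 5 = 0.798
Star Q: M = m − 5 log₁₀ d + 5 = 7.42 − 5·1.1703 + 5 = 6.569
ΔM = M_P − M_Q = 0.798 − (6.569) = -5.770; smaller M is more luminous → Star P.
L ratio = 10^(0.4 |ΔM|) = 10^2.308 = 203.3

Star P is more luminous, by a factor of 203.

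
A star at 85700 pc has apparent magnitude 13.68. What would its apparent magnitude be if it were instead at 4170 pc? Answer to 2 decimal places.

m ≈ 7.12

Flux ∝ 1/d², so Δm = 5 log₁₀(d₂/d₁) = 5 log₁₀(4170/85700) = -6.564
m₂ = m₁ + Δm = 13.68 + (-6.564) = 7.116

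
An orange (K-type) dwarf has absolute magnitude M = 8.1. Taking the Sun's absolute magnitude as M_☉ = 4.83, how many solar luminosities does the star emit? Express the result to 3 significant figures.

L/L_☉ ≈ 0.0492

M − M_☉ = 8.1 − 4.83 = 3.270
L/L_☉ = 10^(−0.4 (M − M_☉)) = 10^-1.308 = 0.04920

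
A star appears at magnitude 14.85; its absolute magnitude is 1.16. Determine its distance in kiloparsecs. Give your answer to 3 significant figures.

μ = m − M = 13.690
m − M = 5 log₁₀ d − 5
log₁₀ d = (m − M)/5 + 1 = 3.7380
d = 10^3.7380 = 5470 pc
= 5.470 kpc

d ≈ 5.47 kpc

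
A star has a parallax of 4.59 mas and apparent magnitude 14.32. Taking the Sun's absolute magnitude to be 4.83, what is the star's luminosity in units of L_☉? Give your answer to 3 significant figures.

L/L_☉ ≈ 0.0759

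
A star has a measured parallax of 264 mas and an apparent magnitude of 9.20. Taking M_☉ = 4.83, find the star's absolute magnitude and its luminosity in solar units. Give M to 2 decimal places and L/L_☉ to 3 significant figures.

d = 1/p = 1000/264 mas = 3.788 pc
M = m − 5 log₁₀ d + 5 = 9.20 − 5·0.5784 + 5 = 11.308
M − M_☉ = 11.308 − 4.83 = 6.478
L/L_☉ = 10^(−0.4 × 6.478) = 2.563×10^-3

M ≈ 11.31; L/L_☉ ≈ 2.56×10^-3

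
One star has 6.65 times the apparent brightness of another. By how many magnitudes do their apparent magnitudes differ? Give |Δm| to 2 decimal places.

|Δm| ≈ 2.06

Pogson: Δm = −2.5 log₁₀(ratio) = −2.5 log₁₀(6.65) = −2.5 × 0.8228 = -2.057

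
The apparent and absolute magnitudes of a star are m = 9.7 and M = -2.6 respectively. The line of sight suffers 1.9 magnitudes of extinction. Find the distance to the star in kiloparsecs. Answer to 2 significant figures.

m − M = 5 log₁₀(d/10 pc) + A  ⇒  9.7 − (-2.6) − 1.9 = 5 log₁₀(d/10)
10.400 = 5 log₁₀(d/10)
log₁₀ d = (m − M − A)/5 + 1 = 3.0800
d = 10^3.0800 = 1202 pc
= 1.202 kpc

d ≈ 1.2 kpc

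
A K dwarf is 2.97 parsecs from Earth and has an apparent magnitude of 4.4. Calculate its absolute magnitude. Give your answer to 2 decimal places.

M ≈ 7.04

5 log₁₀(d/10 pc) = 5 log₁₀(2.970) − 5 = -2.636
M = m − 5 log₁₀(d/10) = 4.4 + 2.636 = 7.036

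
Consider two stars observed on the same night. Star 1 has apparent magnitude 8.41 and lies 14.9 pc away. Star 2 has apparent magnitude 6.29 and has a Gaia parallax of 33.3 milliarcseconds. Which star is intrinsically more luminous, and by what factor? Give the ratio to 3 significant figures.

Star 1: M = m − 5 log₁₀ d + 5 = 8.41 − 5·1.1732 + 5 = 7.544
Star 2: p = 33.3 mas = 0.0333″ → d = 1/p = 30.03 pc
Star 2: M = m − 5 log₁₀ d + 5 = 6.29 − 5·1.4776 + 5 = 3.902
ΔM = M_1 − M_2 = 7.544 − (3.902) = 3.642; smaller M is more luminous → Star 2.
L ratio = 10^(0.4 |ΔM|) = 10^1.457 = 28.62

Star 2 is more luminous, by a factor of 28.6.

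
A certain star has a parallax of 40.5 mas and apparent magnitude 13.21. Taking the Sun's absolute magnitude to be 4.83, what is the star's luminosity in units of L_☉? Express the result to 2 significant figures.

d = 1/p = 1000/40.5 mas = 24.69 pc
M = m − 5 log₁₀ d + 5 = 13.21 − 5·1.3925 + 5 = 11.247
M − M_☉ = 11.247 − 4.83 = 6.417
L/L_☉ = 10^(−0.4 × 6.417) = 2.711×10^-3

L/L_☉ ≈ 2.7×10^-3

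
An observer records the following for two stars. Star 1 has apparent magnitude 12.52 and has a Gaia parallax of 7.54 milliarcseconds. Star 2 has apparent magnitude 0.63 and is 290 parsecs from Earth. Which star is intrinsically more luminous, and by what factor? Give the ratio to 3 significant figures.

Star 1: p = 7.54 mas = 7.54×10^-3″ → d = 1/p = 132.6 pc
Star 1: M = m − 5 log₁₀ d + 5 = 12.52 − 5·2.1226 + 5 = 6.907
Star 2: M = m − 5 log₁₀ d + 5 = 0.63 − 5·2.4624 + 5 = -6.682
ΔM = M_1 − M_2 = 6.907 − (-6.682) = 13.589; smaller M is more luminous → Star 2.
L ratio = 10^(0.4 |ΔM|) = 10^5.436 = 272600

Star 2 is more luminous, by a factor of 273000.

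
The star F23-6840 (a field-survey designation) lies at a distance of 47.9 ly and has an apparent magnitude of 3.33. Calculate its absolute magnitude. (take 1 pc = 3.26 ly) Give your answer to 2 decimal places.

d = 47.9 ly / 3.26 = 14.69 pc
5 log₁₀(d/10 pc) = 5 log₁₀(14.69) − 5 = 0.836
M = m − 5 log₁₀(d/10) = 3.33 − 0.836 = 2.494

M ≈ 2.49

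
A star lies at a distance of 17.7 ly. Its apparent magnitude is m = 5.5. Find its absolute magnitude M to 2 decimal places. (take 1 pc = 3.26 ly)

d = 17.7 ly / 3.26 = 5.429 pc
5 log₁₀(d/10 pc) = 5 log₁₀(5.429) − 5 = -1.326
M = m − 5 log₁₀(d/10) = 5.5 + 1.326 = 6.826

M ≈ 6.83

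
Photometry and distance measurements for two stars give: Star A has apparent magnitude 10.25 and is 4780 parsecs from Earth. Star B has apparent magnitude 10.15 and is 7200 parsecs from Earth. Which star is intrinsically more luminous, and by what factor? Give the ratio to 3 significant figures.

Star A: M = m − 5 log₁₀ d + 5 = 10.25 − 5·3.6794 + 5 = -3.147
Star B: M = m − 5 log₁₀ d + 5 = 10.15 − 5·3.8573 + 5 = -4.137
ΔM = M_A − M_B = -3.147 − (-4.137) = 0.990; smaller M is more luminous → Star B.
L ratio = 10^(0.4 |ΔM|) = 10^0.396 = 2.488

Star B is more luminous, by a factor of 2.49.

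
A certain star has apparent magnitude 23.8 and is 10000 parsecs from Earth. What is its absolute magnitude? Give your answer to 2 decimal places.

5 log₁₀(d/10 pc) = 5 log₁₀(10000) − 5 = 15.000
M = m − 5 log₁₀(d/10) = 23.8 − 15.000 = 8.800

M ≈ 8.80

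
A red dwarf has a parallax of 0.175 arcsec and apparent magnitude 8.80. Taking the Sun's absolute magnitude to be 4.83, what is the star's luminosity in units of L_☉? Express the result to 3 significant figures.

d = 1/p = 1/0.175″ = 5.714 pc
M = m − 5 log₁₀ d + 5 = 8.80 − 5·0.7570 + 5 = 10.015
M − M_☉ = 10.015 − 4.83 = 5.185
L/L_☉ = 10^(−0.4 × 5.185) = 8.432×10^-3

L/L_☉ ≈ 8.43×10^-3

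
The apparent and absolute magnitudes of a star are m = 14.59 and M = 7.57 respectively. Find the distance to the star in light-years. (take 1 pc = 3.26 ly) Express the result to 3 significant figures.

μ = m − M = 7.020
m − M = 5 log₁₀ d − 5
log₁₀ d = (m − M)/5 + 1 = 2.4040
d = 10^2.4040 = 253.5 pc
= 826.5 ly

d ≈ 826 ly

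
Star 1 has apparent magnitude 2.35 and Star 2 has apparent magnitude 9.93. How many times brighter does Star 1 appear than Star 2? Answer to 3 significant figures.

1080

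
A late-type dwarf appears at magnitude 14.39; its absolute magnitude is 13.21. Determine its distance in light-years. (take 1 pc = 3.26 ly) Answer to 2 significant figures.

d ≈ 56 ly

μ = m − M = 1.180
m − M = 5 log₁₀ d − 5
log₁₀ d = (m − M)/5 + 1 = 1.2360
d = 10^1.2360 = 17.22 pc
= 56.13 ly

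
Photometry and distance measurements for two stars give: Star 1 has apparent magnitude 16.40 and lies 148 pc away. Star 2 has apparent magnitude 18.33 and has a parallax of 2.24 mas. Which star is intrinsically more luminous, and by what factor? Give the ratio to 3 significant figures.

Star 2 is more luminous, by a factor of 1.54.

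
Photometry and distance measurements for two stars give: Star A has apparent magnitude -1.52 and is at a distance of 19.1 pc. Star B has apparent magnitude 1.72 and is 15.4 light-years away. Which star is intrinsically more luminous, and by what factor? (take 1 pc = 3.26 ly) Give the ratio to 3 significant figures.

Star A is more luminous, by a factor of 323.

Star A: M = m − 5 log₁₀ d + 5 = -1.52 − 5·1.2810 + 5 = -2.925
Star B: d = 15.4 ly / 3.26 = 4.724 pc
Star B: M = m − 5 log₁₀ d + 5 = 1.72 − 5·0.6743 + 5 = 3.348
ΔM = M_A − M_B = -2.925 − (3.348) = -6.274; smaller M is more luminous → Star A.
L ratio = 10^(0.4 |ΔM|) = 10^2.509 = 323.2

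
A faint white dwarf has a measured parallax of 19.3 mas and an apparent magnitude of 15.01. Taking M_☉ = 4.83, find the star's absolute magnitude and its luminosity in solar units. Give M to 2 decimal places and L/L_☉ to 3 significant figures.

d = 1/p = 1000/19.3 mas = 51.81 pc
M = m − 5 log₁₀ d + 5 = 15.01 − 5·1.7144 + 5 = 11.438
M − M_☉ = 11.438 − 4.83 = 6.608
L/L_☉ = 10^(−0.4 × 6.608) = 2.274×10^-3

M ≈ 11.44; L/L_☉ ≈ 2.27×10^-3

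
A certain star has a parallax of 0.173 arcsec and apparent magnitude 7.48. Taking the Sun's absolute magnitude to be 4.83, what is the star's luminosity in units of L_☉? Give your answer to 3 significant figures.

L/L_☉ ≈ 0.0291

d = 1/p = 1/0.173″ = 5.780 pc
M = m − 5 log₁₀ d + 5 = 7.48 − 5·0.7620 + 5 = 8.670
M − M_☉ = 8.670 − 4.83 = 3.840
L/L_☉ = 10^(−0.4 × 3.840) = 0.02910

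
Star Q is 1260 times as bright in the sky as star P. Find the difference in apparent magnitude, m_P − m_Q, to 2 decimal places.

m_P − m_Q ≈ 7.75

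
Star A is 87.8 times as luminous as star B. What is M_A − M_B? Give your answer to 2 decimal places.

Pogson: ΔM = −2.5 log₁₀(ratio) = −2.5 log₁₀(87.8) = −2.5 × 1.9435 = -4.859
Star A is brighter, so it has the smaller magnitude: the difference is negative.

M_A − M_B ≈ -4.86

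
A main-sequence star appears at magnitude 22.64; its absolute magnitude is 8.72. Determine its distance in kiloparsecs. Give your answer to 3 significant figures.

d ≈ 6.08 kpc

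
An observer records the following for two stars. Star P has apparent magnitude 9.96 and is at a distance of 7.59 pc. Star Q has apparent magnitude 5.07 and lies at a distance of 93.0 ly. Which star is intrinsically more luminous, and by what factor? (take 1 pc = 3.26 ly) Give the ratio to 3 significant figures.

Star Q is more luminous, by a factor of 1280.

Star P: M = m − 5 log₁₀ d + 5 = 9.96 − 5·0.8802 + 5 = 10.559
Star Q: d = 93.0 ly / 3.26 = 28.53 pc
Star Q: M = m − 5 log₁₀ d + 5 = 5.07 − 5·1.4553 + 5 = 2.794
ΔM = M_P − M_Q = 10.559 − (2.794) = 7.765; smaller M is more luminous → Star Q.
L ratio = 10^(0.4 |ΔM|) = 10^3.106 = 1277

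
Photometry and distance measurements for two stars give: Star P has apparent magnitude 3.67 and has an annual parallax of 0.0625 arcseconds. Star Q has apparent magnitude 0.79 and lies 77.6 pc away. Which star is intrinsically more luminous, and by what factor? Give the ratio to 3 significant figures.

Star Q is more luminous, by a factor of 334.

Star P: d = 1/p = 1/0.0625″ = 16.00 pc
Star P: M = m − 5 log₁₀ d + 5 = 3.67 − 5·1.2041 + 5 = 2.649
Star Q: M = m − 5 log₁₀ d + 5 = 0.79 − 5·1.8899 + 5 = -3.659
ΔM = M_P − M_Q = 2.649 − (-3.659) = 6.309; smaller M is more luminous → Star Q.
L ratio = 10^(0.4 |ΔM|) = 10^2.523 = 333.8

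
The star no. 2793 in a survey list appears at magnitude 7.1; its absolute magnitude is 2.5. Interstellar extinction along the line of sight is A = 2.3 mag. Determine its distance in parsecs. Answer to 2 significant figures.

d ≈ 29 pc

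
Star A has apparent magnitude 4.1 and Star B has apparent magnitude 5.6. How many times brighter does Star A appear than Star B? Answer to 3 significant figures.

Δm = 4.1 − (5.6) = -1.5
Flux ratio = 10^(−0.4 Δm) = 10^(−0.4 × -1.5) = 10^0.600 = 3.981

3.98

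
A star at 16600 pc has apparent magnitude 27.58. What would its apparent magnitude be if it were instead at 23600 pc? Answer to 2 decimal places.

m ≈ 28.34

Flux ∝ 1/d², so Δm = 5 log₁₀(d₂/d₁) = 5 log₁₀(23600/16600) = 0.764
m₂ = m₁ + Δm = 27.58 + (0.764) = 28.344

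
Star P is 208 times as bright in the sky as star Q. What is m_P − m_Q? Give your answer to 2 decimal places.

Pogson: Δm = −2.5 log₁₀(ratio) = −2.5 log₁₀(208) = −2.5 × 2.3181 = -5.795
Star P is brighter, so it has the smaller magnitude: the difference is negative.

m_P − m_Q ≈ -5.80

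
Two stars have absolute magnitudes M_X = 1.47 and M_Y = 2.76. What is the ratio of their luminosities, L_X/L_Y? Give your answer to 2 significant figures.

L_X/L_Y ≈ 3.3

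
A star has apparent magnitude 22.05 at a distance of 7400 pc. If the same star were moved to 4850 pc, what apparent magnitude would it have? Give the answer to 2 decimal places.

Flux ∝ 1/d², so Δm = 5 log₁₀(d₂/d₁) = 5 log₁₀(4850/7400) = -0.917
m₂ = m₁ + Δm = 22.05 + (-0.917) = 21.133

m ≈ 21.13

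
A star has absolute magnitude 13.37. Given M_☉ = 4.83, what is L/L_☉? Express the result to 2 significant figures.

L/L_☉ ≈ 3.8×10^-4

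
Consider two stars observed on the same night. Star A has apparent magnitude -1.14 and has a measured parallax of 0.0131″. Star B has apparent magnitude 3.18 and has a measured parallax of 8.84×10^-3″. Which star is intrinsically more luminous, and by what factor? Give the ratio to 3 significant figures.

Star A is more luminous, by a factor of 24.3.

Star A: d = 1/p = 1/0.0131″ = 76.34 pc
Star A: M = m − 5 log₁₀ d + 5 = -1.14 − 5·1.8827 + 5 = -5.554
Star B: d = 1/p = 1/8.84×10^-3″ = 113.1 pc
Star B: M = m − 5 log₁₀ d + 5 = 3.18 − 5·2.0535 + 5 = -2.088
ΔM = M_A − M_B = -5.554 − (-2.088) = -3.466; smaller M is more luminous → Star A.
L ratio = 10^(0.4 |ΔM|) = 10^1.386 = 24.34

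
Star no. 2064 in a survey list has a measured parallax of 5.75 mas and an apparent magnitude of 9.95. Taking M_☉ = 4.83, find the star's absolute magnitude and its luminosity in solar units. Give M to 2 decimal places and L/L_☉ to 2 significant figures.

d = 1/p = 1000/5.75 mas = 173.9 pc
M = m − 5 log₁₀ d + 5 = 9.95 − 5·2.2403 + 5 = 3.748
M − M_☉ = 3.748 − 4.83 = -1.082
L/L_☉ = 10^(−0.4 × -1.082) = 2.708

M ≈ 3.75; L/L_☉ ≈ 2.7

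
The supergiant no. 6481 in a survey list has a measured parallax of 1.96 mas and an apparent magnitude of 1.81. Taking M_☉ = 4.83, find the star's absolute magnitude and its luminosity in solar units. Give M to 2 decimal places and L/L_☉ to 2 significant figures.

M ≈ -6.73; L/L_☉ ≈ 42000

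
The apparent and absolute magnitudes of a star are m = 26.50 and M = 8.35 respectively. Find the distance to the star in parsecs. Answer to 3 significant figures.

d ≈ 42700 pc

μ = m − M = 18.150
m − M = 5 log₁₀ d − 5
log₁₀ d = (m − M)/5 + 1 = 4.6300
d = 10^4.6300 = 42660 pc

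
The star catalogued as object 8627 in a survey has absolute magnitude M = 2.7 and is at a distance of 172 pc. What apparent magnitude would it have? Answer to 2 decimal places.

m ≈ 8.88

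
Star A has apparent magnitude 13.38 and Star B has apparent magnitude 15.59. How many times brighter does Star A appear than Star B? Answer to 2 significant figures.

Δm = 13.38 − (15.59) = -2.21
Flux ratio = 10^(−0.4 Δm) = 10^(−0.4 × -2.21) = 10^0.884 = 7.656

7.7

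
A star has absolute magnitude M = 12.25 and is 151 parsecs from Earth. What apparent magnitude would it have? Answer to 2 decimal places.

m = M + 5 log₁₀ d − 5 = 12.25 + 5·2.1790 − 5 = 18.145

m ≈ 18.14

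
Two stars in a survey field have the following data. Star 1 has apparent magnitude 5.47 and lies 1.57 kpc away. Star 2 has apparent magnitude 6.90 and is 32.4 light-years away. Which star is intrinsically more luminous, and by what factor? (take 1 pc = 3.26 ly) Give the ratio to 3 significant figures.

Star 1: d = 1.57 kpc = 1570 pc
Star 1: M = m − 5 log₁₀ d + 5 = 5.47 − 5·3.1959 + 5 = -5.509
Star 2: d = 32.4 ly / 3.26 = 9.939 pc
Star 2: M = m − 5 log₁₀ d + 5 = 6.90 − 5·0.9973 + 5 = 6.913
ΔM = M_1 − M_2 = -5.509 − (6.913) = -12.423; smaller M is more luminous → Star 1.
L ratio = 10^(0.4 |ΔM|) = 10^4.969 = 93140

Star 1 is more luminous, by a factor of 93100.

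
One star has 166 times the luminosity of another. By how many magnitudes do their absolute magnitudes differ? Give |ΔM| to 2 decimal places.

|ΔM| ≈ 5.55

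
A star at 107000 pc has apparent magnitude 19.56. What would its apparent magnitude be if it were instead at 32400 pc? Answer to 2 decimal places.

m ≈ 16.97

Flux ∝ 1/d², so Δm = 5 log₁₀(d₂/d₁) = 5 log₁₀(32400/107000) = -2.594
m₂ = m₁ + Δm = 19.56 + (-2.594) = 16.966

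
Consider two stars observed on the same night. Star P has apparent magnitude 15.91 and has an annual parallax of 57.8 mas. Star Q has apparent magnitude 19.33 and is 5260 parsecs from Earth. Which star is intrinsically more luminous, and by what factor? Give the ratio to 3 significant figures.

Star Q is more luminous, by a factor of 3960.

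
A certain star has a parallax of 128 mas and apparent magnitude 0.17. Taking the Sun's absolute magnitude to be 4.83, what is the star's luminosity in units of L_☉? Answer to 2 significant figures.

L/L_☉ ≈ 45

d = 1/p = 1000/128 mas = 7.812 pc
M = m − 5 log₁₀ d + 5 = 0.17 − 5·0.8928 + 5 = 0.706
M − M_☉ = 0.706 − 4.83 = -4.124
L/L_☉ = 10^(−0.4 × -4.124) = 44.63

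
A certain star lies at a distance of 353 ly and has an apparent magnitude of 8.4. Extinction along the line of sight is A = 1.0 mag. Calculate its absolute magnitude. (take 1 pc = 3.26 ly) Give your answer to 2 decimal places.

M ≈ 2.23

d = 353 ly / 3.26 = 108.3 pc
5 log₁₀(d/10 pc) = 5 log₁₀(108.3) − 5 = 5.173
M = m − 5 log₁₀(d/10) − A = 8.4 − 5.173 − 1.0 = 2.227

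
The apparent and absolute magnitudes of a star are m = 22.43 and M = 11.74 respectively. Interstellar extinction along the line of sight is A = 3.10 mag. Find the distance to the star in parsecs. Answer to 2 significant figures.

d ≈ 330 pc

m − M = 5 log₁₀(d/10 pc) + A  ⇒  22.43 − (11.74) − 3.10 = 5 log₁₀(d/10)
7.590 = 5 log₁₀(d/10)
log₁₀ d = (m − M − A)/5 + 1 = 2.5180
d = 10^2.5180 = 329.6 pc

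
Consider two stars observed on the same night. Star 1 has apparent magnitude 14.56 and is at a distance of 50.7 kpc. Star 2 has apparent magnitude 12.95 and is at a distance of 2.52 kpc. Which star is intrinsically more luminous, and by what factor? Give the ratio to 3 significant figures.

Star 1 is more luminous, by a factor of 91.9.

Star 1: d = 50.7 kpc = 50700 pc
Star 1: M = m − 5 log₁₀ d + 5 = 14.56 − 5·4.7050 + 5 = -3.965
Star 2: d = 2.52 kpc = 2520 pc
Star 2: M = m − 5 log₁₀ d + 5 = 12.95 − 5·3.4014 + 5 = 0.943
ΔM = M_1 − M_2 = -3.965 − (0.943) = -4.908; smaller M is more luminous → Star 1.
L ratio = 10^(0.4 |ΔM|) = 10^1.963 = 91.88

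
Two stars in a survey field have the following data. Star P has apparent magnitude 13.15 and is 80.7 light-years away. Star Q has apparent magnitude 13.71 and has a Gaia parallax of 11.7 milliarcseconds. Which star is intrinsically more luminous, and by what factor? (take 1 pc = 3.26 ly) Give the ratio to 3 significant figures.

Star Q is more luminous, by a factor of 7.12.

Star P: d = 80.7 ly / 3.26 = 24.75 pc
Star P: M = m − 5 log₁₀ d + 5 = 13.15 − 5·1.3937 + 5 = 11.182
Star Q: p = 11.7 mas = 0.0117″ → d = 1/p = 85.47 pc
Star Q: M = m − 5 log₁₀ d + 5 = 13.71 − 5·1.9318 + 5 = 9.051
ΔM = M_P − M_Q = 11.182 − (9.051) = 2.131; smaller M is more luminous → Star Q.
L ratio = 10^(0.4 |ΔM|) = 10^0.852 = 7.117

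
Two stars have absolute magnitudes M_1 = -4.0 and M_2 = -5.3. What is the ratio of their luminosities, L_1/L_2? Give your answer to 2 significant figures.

ΔM = M_1 − M_2 = 1.3
L_1/L_2 = 10^(−0.4 ΔM) = 10^-0.520 = 0.3020

L_1/L_2 ≈ 0.30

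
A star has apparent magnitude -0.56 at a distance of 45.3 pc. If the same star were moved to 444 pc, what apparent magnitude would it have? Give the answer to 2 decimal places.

m ≈ 4.40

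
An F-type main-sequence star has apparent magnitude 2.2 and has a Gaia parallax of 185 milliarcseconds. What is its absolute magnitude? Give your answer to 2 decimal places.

M ≈ 3.54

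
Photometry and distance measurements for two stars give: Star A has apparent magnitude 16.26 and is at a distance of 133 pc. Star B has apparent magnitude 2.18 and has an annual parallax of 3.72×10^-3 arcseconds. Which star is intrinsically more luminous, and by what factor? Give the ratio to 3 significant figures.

Star A: M = m − 5 log₁₀ d + 5 = 16.26 − 5·2.1239 + 5 = 10.641
Star B: d = 1/p = 1/3.72×10^-3″ = 268.8 pc
Star B: M = m − 5 log₁₀ d + 5 = 2.18 − 5·2.4295 + 5 = -4.967
ΔM = M_A − M_B = 10.641 − (-4.967) = 15.608; smaller M is more luminous → Star B.
L ratio = 10^(0.4 |ΔM|) = 10^6.243 = 1.751×10^6

Star B is more luminous, by a factor of 1.75×10^6.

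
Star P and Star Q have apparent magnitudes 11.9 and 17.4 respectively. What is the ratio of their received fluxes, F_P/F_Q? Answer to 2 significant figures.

F_P/F_Q ≈ 160

Magnitude difference = -5.5
Flux ratio = 10^(−0.4 Δm) = 10^(−0.4 × -5.5) = 10^2.200 = 158.5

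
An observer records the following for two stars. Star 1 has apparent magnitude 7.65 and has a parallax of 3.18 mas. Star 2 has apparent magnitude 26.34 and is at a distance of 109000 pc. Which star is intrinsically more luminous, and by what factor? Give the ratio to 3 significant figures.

Star 1 is more luminous, by a factor of 249.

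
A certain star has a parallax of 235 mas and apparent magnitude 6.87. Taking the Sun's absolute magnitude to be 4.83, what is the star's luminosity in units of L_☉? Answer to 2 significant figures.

d = 1/p = 1000/235 mas = 4.255 pc
M = m − 5 log₁₀ d + 5 = 6.87 − 5·0.6289 + 5 = 8.725
M − M_☉ = 8.725 − 4.83 = 3.895
L/L_☉ = 10^(−0.4 × 3.895) = 0.02766

L/L_☉ ≈ 0.028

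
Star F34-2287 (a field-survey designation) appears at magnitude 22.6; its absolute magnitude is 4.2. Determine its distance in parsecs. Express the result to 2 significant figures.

d ≈ 48000 pc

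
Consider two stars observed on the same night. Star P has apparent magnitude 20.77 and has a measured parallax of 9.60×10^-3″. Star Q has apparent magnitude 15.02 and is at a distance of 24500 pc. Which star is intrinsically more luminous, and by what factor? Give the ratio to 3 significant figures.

Star Q is more luminous, by a factor of 1.10×10^7.

Star P: d = 1/p = 1/9.60×10^-3″ = 104.2 pc
Star P: M = m − 5 log₁₀ d + 5 = 20.77 − 5·2.0177 + 5 = 15.681
Star Q: M = m − 5 log₁₀ d + 5 = 15.02 − 5·4.3892 + 5 = -1.926
ΔM = M_P − M_Q = 15.681 − (-1.926) = 17.607; smaller M is more luminous → Star Q.
L ratio = 10^(0.4 |ΔM|) = 10^7.043 = 1.104×10^7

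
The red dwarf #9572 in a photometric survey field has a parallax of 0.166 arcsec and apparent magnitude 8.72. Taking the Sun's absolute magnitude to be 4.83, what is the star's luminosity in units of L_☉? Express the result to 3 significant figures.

L/L_☉ ≈ 0.0101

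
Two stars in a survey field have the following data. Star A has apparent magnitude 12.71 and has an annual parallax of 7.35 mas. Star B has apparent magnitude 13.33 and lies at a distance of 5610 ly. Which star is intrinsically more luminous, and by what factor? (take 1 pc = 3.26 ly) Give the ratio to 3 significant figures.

Star A: p = 7.35 mas = 7.35×10^-3″ → d = 1/p = 136.1 pc
Star A: M = m − 5 log₁₀ d + 5 = 12.71 − 5·2.1337 + 5 = 7.041
Star B: d = 5610 ly / 3.26 = 1721 pc
Star B: M = m − 5 log₁₀ d + 5 = 13.33 − 5·3.2357 + 5 = 2.151
ΔM = M_A − M_B = 7.041 − (2.151) = 4.890; smaller M is more luminous → Star B.
L ratio = 10^(0.4 |ΔM|) = 10^1.956 = 90.38

Star B is more luminous, by a factor of 90.4.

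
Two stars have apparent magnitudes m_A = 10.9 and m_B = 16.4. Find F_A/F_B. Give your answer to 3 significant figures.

F_A/F_B ≈ 158

Magnitude difference = -5.5
Flux ratio = 10^(−0.4 Δm) = 10^(−0.4 × -5.5) = 10^2.200 = 158.5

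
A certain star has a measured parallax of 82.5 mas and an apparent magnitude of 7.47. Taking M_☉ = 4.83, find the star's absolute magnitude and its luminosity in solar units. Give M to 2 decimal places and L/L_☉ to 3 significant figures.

M ≈ 7.05; L/L_☉ ≈ 0.129

d = 1/p = 1000/82.5 mas = 12.12 pc
M = m − 5 log₁₀ d + 5 = 7.47 − 5·1.0835 + 5 = 7.052
M − M_☉ = 7.052 − 4.83 = 2.222
L/L_☉ = 10^(−0.4 × 2.222) = 0.1291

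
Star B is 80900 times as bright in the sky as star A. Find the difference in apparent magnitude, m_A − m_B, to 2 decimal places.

m_A − m_B ≈ 12.27

Pogson: Δm = −2.5 log₁₀(ratio) = −2.5 log₁₀(80900) = −2.5 × 4.9079 = -12.270
Star B is brighter so has the smaller magnitude: m_A − m_B is positive.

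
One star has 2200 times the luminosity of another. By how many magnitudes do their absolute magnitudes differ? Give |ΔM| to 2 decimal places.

|ΔM| ≈ 8.36

Pogson: ΔM = −2.5 log₁₀(ratio) = −2.5 log₁₀(2200) = −2.5 × 3.3424 = -8.356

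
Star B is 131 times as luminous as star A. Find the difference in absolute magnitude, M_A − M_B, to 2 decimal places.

M_A − M_B ≈ 5.29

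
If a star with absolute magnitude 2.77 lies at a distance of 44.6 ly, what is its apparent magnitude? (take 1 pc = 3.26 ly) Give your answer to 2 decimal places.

m ≈ 3.45

d = 44.6 ly / 3.26 = 13.68 pc
m = M + 5 log₁₀ d − 5 = 2.77 + 5·1.1361 − 5 = 3.451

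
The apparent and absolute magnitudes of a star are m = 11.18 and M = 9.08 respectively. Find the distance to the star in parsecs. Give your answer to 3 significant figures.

d ≈ 26.3 pc

μ = m − M = 2.100
m − M = 5 log₁₀ d − 5
log₁₀ d = (m − M)/5 + 1 = 1.4200
d = 10^1.4200 = 26.30 pc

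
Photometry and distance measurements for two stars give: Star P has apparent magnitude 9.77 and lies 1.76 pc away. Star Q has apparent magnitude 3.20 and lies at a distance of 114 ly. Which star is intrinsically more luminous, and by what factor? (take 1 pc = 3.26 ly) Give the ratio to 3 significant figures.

Star Q is more luminous, by a factor of 168000.

Star P: M = m − 5 log₁₀ d + 5 = 9.77 − 5·0.2455 + 5 = 13.542
Star Q: d = 114 ly / 3.26 = 34.97 pc
Star Q: M = m − 5 log₁₀ d + 5 = 3.20 − 5·1.5437 + 5 = 0.482
ΔM = M_P − M_Q = 13.542 − (0.482) = 13.061; smaller M is more luminous → Star Q.
L ratio = 10^(0.4 |ΔM|) = 10^5.224 = 167600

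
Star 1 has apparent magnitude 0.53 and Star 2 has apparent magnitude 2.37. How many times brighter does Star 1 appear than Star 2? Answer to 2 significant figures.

Δm = 0.53 − (2.37) = -1.84
Flux ratio = 10^(−0.4 Δm) = 10^(−0.4 × -1.84) = 10^0.736 = 5.445

5.4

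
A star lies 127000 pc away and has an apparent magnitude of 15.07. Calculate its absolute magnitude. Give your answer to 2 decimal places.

M ≈ -5.45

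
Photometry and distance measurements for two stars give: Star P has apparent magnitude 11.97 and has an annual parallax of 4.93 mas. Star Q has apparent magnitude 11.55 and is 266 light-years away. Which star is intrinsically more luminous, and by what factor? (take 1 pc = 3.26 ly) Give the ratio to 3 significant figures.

Star P is more luminous, by a factor of 4.20.

Star P: p = 4.93 mas = 4.93×10^-3″ → d = 1/p = 202.8 pc
Star P: M = m − 5 log₁₀ d + 5 = 11.97 − 5·2.3072 + 5 = 5.434
Star Q: d = 266 ly / 3.26 = 81.60 pc
Star Q: M = m − 5 log₁₀ d + 5 = 11.55 − 5·1.9117 + 5 = 6.992
ΔM = M_P − M_Q = 5.434 − (6.992) = -1.557; smaller M is more luminous → Star P.
L ratio = 10^(0.4 |ΔM|) = 10^0.623 = 4.197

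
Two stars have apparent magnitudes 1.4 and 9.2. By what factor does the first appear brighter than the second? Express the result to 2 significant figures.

1300

Δm = 1.4 − (9.2) = -7.8
Flux ratio = 10^(−0.4 Δm) = 10^(−0.4 × -7.8) = 10^3.120 = 1318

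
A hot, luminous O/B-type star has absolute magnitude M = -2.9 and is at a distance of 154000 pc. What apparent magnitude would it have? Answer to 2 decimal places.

m ≈ 18.04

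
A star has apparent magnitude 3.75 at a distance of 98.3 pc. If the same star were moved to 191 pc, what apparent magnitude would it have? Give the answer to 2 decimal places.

Flux ∝ 1/d², so Δm = 5 log₁₀(d₂/d₁) = 5 log₁₀(191/98.3) = 1.442
m₂ = m₁ + Δm = 3.75 + (1.442) = 5.192

m ≈ 5.19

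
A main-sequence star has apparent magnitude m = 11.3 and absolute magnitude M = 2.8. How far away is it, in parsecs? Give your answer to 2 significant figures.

d ≈ 500 pc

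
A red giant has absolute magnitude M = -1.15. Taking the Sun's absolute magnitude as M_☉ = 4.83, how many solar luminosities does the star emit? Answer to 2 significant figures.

L/L_☉ ≈ 250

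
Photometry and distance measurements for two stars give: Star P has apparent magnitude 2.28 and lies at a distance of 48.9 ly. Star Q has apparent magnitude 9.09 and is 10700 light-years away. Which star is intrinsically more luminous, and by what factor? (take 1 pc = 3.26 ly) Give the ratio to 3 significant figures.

Star Q is more luminous, by a factor of 90.4.

Star P: d = 48.9 ly / 3.26 = 15.00 pc
Star P: M = m − 5 log₁₀ d + 5 = 2.28 − 5·1.1761 + 5 = 1.400
Star Q: d = 10700 ly / 3.26 = 3282 pc
Star Q: M = m − 5 log₁₀ d + 5 = 9.09 − 5·3.5162 + 5 = -3.491
ΔM = M_P − M_Q = 1.400 − (-3.491) = 4.890; smaller M is more luminous → Star Q.
L ratio = 10^(0.4 |ΔM|) = 10^1.956 = 90.40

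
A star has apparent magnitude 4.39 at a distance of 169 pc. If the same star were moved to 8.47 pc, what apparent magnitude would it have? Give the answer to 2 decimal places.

m ≈ -2.11

Flux ∝ 1/d², so Δm = 5 log₁₀(d₂/d₁) = 5 log₁₀(8.47/169) = -6.500
m₂ = m₁ + Δm = 4.39 + (-6.500) = -2.110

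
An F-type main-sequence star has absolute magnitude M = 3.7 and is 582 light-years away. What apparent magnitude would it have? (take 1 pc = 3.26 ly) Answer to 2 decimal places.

m ≈ 9.96

d = 582 ly / 3.26 = 178.5 pc
m = M + 5 log₁₀ d − 5 = 3.7 + 5·2.2517 − 5 = 9.959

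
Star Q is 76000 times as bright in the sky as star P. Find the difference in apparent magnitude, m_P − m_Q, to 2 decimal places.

m_P − m_Q ≈ 12.20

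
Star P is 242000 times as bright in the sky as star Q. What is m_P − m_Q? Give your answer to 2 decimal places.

Pogson: Δm = −2.5 log₁₀(ratio) = −2.5 log₁₀(242000) = −2.5 × 5.3838 = -13.460
Star P is brighter, so it has the smaller magnitude: the difference is negative.

m_P − m_Q ≈ -13.46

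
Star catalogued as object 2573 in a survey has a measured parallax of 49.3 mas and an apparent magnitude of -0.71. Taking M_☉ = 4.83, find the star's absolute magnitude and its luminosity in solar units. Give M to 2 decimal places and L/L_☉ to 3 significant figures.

M ≈ -2.25; L/L_☉ ≈ 677

d = 1/p = 1000/49.3 mas = 20.28 pc
M = m − 5 log₁₀ d + 5 = -0.71 − 5·1.3072 + 5 = -2.246
M − M_☉ = -2.246 − 4.83 = -7.076
L/L_☉ = 10^(−0.4 × -7.076) = 676.6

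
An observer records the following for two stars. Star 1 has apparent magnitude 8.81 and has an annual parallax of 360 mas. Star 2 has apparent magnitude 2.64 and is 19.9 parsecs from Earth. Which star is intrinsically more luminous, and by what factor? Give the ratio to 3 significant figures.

Star 2 is more luminous, by a factor of 15100.

Star 1: p = 360 mas = 0.360″ → d = 1/p = 2.778 pc
Star 1: M = m − 5 log₁₀ d + 5 = 8.81 − 5·0.4437 + 5 = 11.592
Star 2: M = m − 5 log₁₀ d + 5 = 2.64 − 5·1.2989 + 5 = 1.146
ΔM = M_1 − M_2 = 11.592 − (1.146) = 10.446; smaller M is more luminous → Star 2.
L ratio = 10^(0.4 |ΔM|) = 10^4.178 = 15080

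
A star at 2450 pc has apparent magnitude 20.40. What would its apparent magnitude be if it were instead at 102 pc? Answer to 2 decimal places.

m ≈ 13.50

Flux ∝ 1/d², so Δm = 5 log₁₀(d₂/d₁) = 5 log₁₀(102/2450) = -6.903
m₂ = m₁ + Δm = 20.40 + (-6.903) = 13.497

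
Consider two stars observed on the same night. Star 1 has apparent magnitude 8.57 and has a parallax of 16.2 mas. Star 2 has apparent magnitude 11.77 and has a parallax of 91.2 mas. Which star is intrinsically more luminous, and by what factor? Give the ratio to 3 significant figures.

Star 1 is more luminous, by a factor of 604.

Star 1: p = 16.2 mas = 0.0162″ → d = 1/p = 61.73 pc
Star 1: M = m − 5 log₁₀ d + 5 = 8.57 − 5·1.7905 + 5 = 4.618
Star 2: p = 91.2 mas = 0.0912″ → d = 1/p = 10.96 pc
Star 2: M = m − 5 log₁₀ d + 5 = 11.77 − 5·1.0400 + 5 = 11.570
ΔM = M_1 − M_2 = 4.618 − (11.570) = -6.952; smaller M is more luminous → Star 1.
L ratio = 10^(0.4 |ΔM|) = 10^2.781 = 603.9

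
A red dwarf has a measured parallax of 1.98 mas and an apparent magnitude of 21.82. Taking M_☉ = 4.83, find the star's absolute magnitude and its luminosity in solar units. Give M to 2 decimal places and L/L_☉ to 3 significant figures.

d = 1/p = 1000/1.98 mas = 505.1 pc
M = m − 5 log₁₀ d + 5 = 21.82 − 5·2.7033 + 5 = 13.303
M − M_☉ = 13.303 − 4.83 = 8.473
L/L_☉ = 10^(−0.4 × 8.473) = 4.080×10^-4

M ≈ 13.30; L/L_☉ ≈ 4.08×10^-4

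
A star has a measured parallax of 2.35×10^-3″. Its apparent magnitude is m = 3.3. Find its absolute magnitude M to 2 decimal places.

d = 1/p = 1/2.35×10^-3″ = 425.5 pc
5 log₁₀(d/10 pc) = 5 log₁₀(425.5) − 5 = 8.145
M = m − 5 log₁₀(d/10) = 3.3 − 8.145 = -4.845

M ≈ -4.84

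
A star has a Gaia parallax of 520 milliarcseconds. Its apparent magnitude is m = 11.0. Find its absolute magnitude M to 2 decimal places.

p = 520 mas = 0.520″ → d = 1/p = 1.923 pc
5 log₁₀(d/10 pc) = 5 log₁₀(1.923) − 5 = -3.580
M = m − 5 log₁₀(d/10) = 11.0 + 3.580 = 14.580

M ≈ 14.58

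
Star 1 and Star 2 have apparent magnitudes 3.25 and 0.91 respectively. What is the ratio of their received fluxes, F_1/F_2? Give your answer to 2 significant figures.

F_1/F_2 ≈ 0.12

Magnitude difference = 2.34
Flux ratio = 10^(−0.4 Δm) = 10^(−0.4 × 2.34) = 10^-0.936 = 0.1159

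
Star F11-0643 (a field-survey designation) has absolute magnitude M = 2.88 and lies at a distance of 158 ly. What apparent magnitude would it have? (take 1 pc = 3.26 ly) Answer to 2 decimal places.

m ≈ 6.31

d = 158 ly / 3.26 = 48.47 pc
m = M + 5 log₁₀ d − 5 = 2.88 + 5·1.6854 − 5 = 6.307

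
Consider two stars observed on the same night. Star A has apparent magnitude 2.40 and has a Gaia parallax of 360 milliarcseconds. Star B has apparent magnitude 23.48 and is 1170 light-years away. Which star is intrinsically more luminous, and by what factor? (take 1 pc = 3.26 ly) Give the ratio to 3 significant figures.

Star A: p = 360 mas = 0.360″ → d = 1/p = 2.778 pc
Star A: M = m − 5 log₁₀ d + 5 = 2.40 − 5·0.4437 + 5 = 5.182
Star B: d = 1170 ly / 3.26 = 358.9 pc
Star B: M = m − 5 log₁₀ d + 5 = 23.48 − 5·2.5550 + 5 = 15.705
ΔM = M_A − M_B = 5.182 − (15.705) = -10.524; smaller M is more luminous → Star A.
L ratio = 10^(0.4 |ΔM|) = 10^4.209 = 16200

Star A is more luminous, by a factor of 16200.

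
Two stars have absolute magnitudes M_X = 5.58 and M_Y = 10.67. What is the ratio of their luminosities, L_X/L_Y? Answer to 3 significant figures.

L_X/L_Y ≈ 109

ΔM = M_X − M_Y = -5.09
L_X/L_Y = 10^(−0.4 ΔM) = 10^2.036 = 108.6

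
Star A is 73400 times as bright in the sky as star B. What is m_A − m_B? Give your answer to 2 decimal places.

Pogson: Δm = −2.5 log₁₀(ratio) = −2.5 log₁₀(73400) = −2.5 × 4.8657 = -12.164
Star A is brighter, so it has the smaller magnitude: the difference is negative.

m_A − m_B ≈ -12.16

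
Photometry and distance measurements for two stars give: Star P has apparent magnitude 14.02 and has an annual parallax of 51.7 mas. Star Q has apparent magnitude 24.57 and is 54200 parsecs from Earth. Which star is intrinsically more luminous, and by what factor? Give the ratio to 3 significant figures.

Star P: p = 51.7 mas = 0.0517″ → d = 1/p = 19.34 pc
Star P: M = m − 5 log₁₀ d + 5 = 14.02 − 5·1.2865 + 5 = 12.587
Star Q: M = m − 5 log₁₀ d + 5 = 24.57 − 5·4.7340 + 5 = 5.900
ΔM = M_P − M_Q = 12.587 − (5.900) = 6.687; smaller M is more luminous → Star Q.
L ratio = 10^(0.4 |ΔM|) = 10^2.675 = 473.1

Star Q is more luminous, by a factor of 473.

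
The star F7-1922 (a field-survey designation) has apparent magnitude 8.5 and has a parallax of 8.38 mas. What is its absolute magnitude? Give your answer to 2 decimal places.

p = 8.38 mas = 8.38×10^-3″ → d = 1/p = 119.3 pc
5 log₁₀(d/10 pc) = 5 log₁₀(119.3) − 5 = 5.384
M = m − 5 log₁₀(d/10) = 8.5 − 5.384 = 3.116

M ≈ 3.12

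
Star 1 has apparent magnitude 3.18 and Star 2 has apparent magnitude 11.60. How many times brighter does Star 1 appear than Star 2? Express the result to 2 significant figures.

2300

Δm = 3.18 − (11.60) = -8.42
Flux ratio = 10^(−0.4 Δm) = 10^(−0.4 × -8.42) = 10^3.368 = 2333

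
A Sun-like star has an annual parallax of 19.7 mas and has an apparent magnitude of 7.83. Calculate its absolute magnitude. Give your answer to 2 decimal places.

p = 19.7 mas = 0.0197″ → d = 1/p = 50.76 pc
5 log₁₀(d/10 pc) = 5 log₁₀(50.76) − 5 = 3.528
M = m − 5 log₁₀(d/10) = 7.83 − 3.528 = 4.302

M ≈ 4.30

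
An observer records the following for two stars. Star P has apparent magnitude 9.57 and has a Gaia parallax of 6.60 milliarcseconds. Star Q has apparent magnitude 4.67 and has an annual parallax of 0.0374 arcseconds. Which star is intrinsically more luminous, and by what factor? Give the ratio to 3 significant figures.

Star P: p = 6.60 mas = 6.60×10^-3″ → d = 1/p = 151.5 pc
Star P: M = m − 5 log₁₀ d + 5 = 9.57 − 5·2.1805 + 5 = 3.668
Star Q: d = 1/p = 1/0.0374″ = 26.74 pc
Star Q: M = m − 5 log₁₀ d + 5 = 4.67 − 5·1.4271 + 5 = 2.534
ΔM = M_P − M_Q = 3.668 − (2.534) = 1.133; smaller M is more luminous → Star Q.
L ratio = 10^(0.4 |ΔM|) = 10^0.453 = 2.840

Star Q is more luminous, by a factor of 2.84.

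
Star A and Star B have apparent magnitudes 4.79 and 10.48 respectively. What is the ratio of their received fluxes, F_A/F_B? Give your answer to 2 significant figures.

F_A/F_B ≈ 190

Magnitude difference = -5.69
Flux ratio = 10^(−0.4 Δm) = 10^(−0.4 × -5.69) = 10^2.276 = 188.8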